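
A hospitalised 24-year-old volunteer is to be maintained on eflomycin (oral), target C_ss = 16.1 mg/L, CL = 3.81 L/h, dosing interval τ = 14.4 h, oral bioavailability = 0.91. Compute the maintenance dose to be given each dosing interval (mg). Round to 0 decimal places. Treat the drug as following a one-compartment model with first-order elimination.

At steady state, F × (Dose/τ) = Css × CL.
Dose = Css × CL × τ / F = 16.1 × 3.810 × 14.4 / 0.91 = 970.7 mg

971 mg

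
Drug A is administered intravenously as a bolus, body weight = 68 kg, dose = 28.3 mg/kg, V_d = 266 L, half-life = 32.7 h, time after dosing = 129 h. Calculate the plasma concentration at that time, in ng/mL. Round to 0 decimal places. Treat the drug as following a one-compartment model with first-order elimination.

Total dose = 28.3 × 68 = 1924 mg
C₀ = Dose / Vd = 1924 / 266 = 7.233 mg/L
k = ln2 / t½ = 0.693147 / 32.7 = 0.02120 h⁻¹
C = C₀ · e^(−k·t) = 7.233 × e^(−0.02120 × 129)
  = 7.233 × 0.06491 = 0.4695 mg/L
Convert: 0.4695 mg/L × 1000 = 469.5 ng/mL

470 ng/mL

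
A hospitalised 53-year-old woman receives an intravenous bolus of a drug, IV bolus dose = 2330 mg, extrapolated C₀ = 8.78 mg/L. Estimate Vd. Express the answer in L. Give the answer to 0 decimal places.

265 L

Vd = Dose / C₀ = 2330 / 8.78 = 265.4 L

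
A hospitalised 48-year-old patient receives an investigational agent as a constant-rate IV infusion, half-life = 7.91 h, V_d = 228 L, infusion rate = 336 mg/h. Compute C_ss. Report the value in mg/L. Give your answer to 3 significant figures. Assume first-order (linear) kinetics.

16.8 mg/L

k = ln2 / t½ = 0.693147 / 7.91 = 0.08763 h⁻¹
CL = k × Vd = 0.08763 × 228 = 19.98 L/h
At steady state Css = R₀ / CL = 336 / 19.98 = 16.82 mg/L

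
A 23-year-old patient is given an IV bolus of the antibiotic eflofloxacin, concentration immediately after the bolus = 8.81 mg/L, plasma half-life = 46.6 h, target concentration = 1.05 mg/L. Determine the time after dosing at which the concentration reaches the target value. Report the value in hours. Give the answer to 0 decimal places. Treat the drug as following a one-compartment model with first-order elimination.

143 h

k = ln2 / t½ = 0.693147 / 46.6 = 0.01487 h⁻¹
t = ln(C₀ / C) / k = ln(8.810 / 1.05) / 0.01487
  = ln(8.390) / 0.01487 = 2.127 / 0.01487 = 143.0 h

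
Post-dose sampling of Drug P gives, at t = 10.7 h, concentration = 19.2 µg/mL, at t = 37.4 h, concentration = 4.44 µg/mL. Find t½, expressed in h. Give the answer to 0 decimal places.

13 h

k = ln(C₁/C₂) / (t₂ − t₁) = ln(19.2/4.44) / (37.4 − 10.7)
  = 1.464 / 26.70 = 0.05483 h⁻¹
t½ = ln2 / k = 0.693147 / 0.05483 = 12.64 h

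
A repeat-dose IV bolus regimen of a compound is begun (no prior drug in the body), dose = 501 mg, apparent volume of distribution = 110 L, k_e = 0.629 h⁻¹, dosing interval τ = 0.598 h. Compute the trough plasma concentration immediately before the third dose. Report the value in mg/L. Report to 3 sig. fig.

C₀ per dose = Dose / Vd = 501 / 110 = 4.555 mg/L
Fraction remaining after one interval: r = e^(−kτ) = e^(−0.6290 × 0.598) = 0.6865
Before dose 3, 2 doses have been given (aged 1τ, 2τ).
C_trough = C₀ × (r + r²) = 4.555 × (0.6865 + 0.4713) = 5.274 mg/L

5.27 mg/L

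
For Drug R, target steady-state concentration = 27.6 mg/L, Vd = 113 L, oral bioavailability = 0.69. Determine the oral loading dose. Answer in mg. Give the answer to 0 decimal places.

4520 mg

LD = Css × Vd / F = 27.6 × 113 / 0.69 = 4520 mg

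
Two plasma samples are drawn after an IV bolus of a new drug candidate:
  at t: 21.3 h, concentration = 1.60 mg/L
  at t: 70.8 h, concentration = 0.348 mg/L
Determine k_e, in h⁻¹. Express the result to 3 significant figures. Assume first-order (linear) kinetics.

k = ln(C₁/C₂) / (t₂ − t₁) = ln(1.60/0.348) / (70.8 − 21.3)
  = 1.526 / 49.50 = 0.03083 h⁻¹

0.0308 h⁻¹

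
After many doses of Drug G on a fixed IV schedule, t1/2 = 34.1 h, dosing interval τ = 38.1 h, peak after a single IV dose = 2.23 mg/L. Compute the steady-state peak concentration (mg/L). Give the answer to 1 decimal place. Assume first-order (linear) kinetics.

4.1 mg/L

k = ln2 / t½ = 0.693147 / 34.1 = 0.02033 h⁻¹
e^(−kτ) = e^(−0.02033 × 38.1) = 0.4609
Accumulation ratio R = 1 / (1 − e^(−kτ)) = 1 / (1 − 0.4609) = 1.855
Steady-state peak = C₀ × R = 2.23 × 1.855 = 4.137 mg/L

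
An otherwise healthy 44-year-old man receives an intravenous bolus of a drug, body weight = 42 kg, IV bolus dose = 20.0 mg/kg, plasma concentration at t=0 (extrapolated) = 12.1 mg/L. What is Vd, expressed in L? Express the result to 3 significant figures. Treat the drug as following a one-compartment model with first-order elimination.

69.4 L

Dose = 20.0 × 42 = 840.0 mg
Vd = Dose / C₀ = 840.0 / 12.1 = 69.42 L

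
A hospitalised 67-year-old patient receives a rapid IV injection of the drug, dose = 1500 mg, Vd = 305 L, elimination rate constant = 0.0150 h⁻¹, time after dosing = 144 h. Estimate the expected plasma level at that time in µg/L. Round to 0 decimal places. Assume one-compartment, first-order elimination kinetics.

567 µg/L

C₀ = Dose / Vd = 1500 / 305 = 4.918 mg/L
C = C₀ · e^(−k·t) = 4.918 × e^(−0.01500 × 144)
  = 4.918 × 0.1153 = 0.5670 mg/L
Convert: 0.5670 mg/L × 1000 = 567.0 µg/L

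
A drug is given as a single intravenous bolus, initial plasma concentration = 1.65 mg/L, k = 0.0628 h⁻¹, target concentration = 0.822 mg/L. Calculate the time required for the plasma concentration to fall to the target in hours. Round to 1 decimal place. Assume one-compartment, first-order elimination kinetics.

11.1 h

t = ln(C₀ / C) / k = ln(1.650 / 0.822) / 0.06280
  = ln(2.007) / 0.06280 = 0.6966 / 0.06280 = 11.09 h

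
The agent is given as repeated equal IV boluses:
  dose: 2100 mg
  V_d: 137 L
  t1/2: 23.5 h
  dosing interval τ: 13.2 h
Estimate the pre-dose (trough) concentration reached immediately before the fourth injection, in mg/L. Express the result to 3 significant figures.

C₀ per dose = Dose / Vd = 2100 / 137 = 15.33 mg/L
k = ln2 / t½ = 0.693147 / 23.5 = 0.02950 h⁻¹
Fraction remaining after one interval: r = e^(−kτ) = e^(−0.02950 × 13.2) = 0.6775
Before dose 4, 3 doses have been given (aged 1τ, 2τ, 3τ).
C_trough = C₀ × (r + r² + … + r^3) = C₀ × r(1−r^3)/(1−r)
        = 15.33 × 0.6775 × (1 − 0.3110) / (1 − 0.6775) = 22.19 mg/L

22.2 mg/L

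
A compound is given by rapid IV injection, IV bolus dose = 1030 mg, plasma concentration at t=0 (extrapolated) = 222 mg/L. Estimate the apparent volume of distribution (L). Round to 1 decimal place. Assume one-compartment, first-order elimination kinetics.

Vd = Dose / C₀ = 1030 / 222 = 4.640 L

4.6 L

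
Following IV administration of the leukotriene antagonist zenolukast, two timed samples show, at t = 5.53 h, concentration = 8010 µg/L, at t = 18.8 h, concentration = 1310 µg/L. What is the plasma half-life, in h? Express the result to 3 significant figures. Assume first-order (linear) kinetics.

5.08 h

k = ln(C₁/C₂) / (t₂ − t₁) = ln(8010/1310) / (18.8 − 5.53)
  = 1.811 / 13.27 = 0.1365 h⁻¹
t½ = ln2 / k = 0.693147 / 0.1365 = 5.078 h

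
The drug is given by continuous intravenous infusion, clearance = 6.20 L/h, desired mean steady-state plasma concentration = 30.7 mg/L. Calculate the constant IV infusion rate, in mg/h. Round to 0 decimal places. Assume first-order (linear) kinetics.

190 mg/h

At steady state, infusion rate R₀ = Css × CL = 30.7 × 6.200 = 190.3 mg/h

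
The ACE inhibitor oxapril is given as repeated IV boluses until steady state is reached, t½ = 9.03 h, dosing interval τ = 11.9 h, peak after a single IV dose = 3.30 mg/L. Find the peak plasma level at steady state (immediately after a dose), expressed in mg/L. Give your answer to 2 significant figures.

k = ln2 / t½ = 0.693147 / 9.03 = 0.07676 h⁻¹
e^(−kτ) = e^(−0.07676 × 11.9) = 0.4011
Accumulation ratio R = 1 / (1 − e^(−kτ)) = 1 / (1 − 0.4011) = 1.670
Steady-state peak = C₀ × R = 3.30 × 1.670 = 5.511 mg/L

5.5 mg/L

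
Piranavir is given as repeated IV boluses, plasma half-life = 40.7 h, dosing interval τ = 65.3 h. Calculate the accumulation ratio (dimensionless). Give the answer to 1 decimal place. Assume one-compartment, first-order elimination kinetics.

1.5

k = ln2 / t½ = 0.693147 / 40.7 = 0.01703 h⁻¹
e^(−kτ) = e^(−0.01703 × 65.3) = 0.3289
Accumulation ratio R = 1 / (1 − e^(−kτ)) = 1 / (1 − 0.3289) = 1.490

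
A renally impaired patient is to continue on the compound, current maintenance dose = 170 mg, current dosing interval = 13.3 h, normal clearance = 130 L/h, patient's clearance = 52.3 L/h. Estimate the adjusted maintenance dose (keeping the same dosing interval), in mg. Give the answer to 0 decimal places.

68 mg

To keep the same average steady-state level, dosing rate must scale with clearance.
CL ratio = 52.3 / 130 = 0.4023
New dose (same interval) = 170 × 0.4023 = 68.39 mg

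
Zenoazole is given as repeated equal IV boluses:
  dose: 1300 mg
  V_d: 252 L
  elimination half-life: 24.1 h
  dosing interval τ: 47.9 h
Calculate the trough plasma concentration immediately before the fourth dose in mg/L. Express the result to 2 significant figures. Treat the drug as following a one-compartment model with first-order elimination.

C₀ per dose = Dose / Vd = 1300 / 252 = 5.159 mg/L
k = ln2 / t½ = 0.693147 / 24.1 = 0.02876 h⁻¹
Fraction remaining after one interval: r = e^(−kτ) = e^(−0.02876 × 47.9) = 0.2522
Before dose 4, 3 doses have been given (aged 1τ, 2τ, 3τ).
C_trough = C₀ × (r + r² + … + r^3) = C₀ × r(1−r^3)/(1−r)
        = 5.159 × 0.2522 × (1 − 0.01604) / (1 − 0.2522) = 1.712 mg/L

1.7 mg/L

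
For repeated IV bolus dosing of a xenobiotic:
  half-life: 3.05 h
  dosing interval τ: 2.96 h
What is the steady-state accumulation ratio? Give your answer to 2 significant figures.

2.0

k = ln2 / t½ = 0.693147 / 3.05 = 0.2273 h⁻¹
e^(−kτ) = e^(−0.2273 × 2.96) = 0.5103
Accumulation ratio R = 1 / (1 − e^(−kτ)) = 1 / (1 − 0.5103) = 2.042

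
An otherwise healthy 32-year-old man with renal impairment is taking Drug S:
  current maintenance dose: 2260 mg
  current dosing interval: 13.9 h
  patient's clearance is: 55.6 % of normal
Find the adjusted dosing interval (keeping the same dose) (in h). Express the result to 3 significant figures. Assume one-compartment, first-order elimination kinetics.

25.0 h

To keep the same average steady-state level, dosing rate must scale with clearance.
CL ratio = 55.6 / 100 = 0.5560
New interval (same dose) = 13.9 / 0.5560 = 25.00 h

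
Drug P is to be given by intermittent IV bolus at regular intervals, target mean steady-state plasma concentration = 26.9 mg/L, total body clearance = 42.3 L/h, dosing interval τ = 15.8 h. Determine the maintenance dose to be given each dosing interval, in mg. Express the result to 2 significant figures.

At steady state, Dose/τ = Css × CL.
Dose = Css × CL × τ = 26.9 × 42.30 × 15.8 = 17980 mg

18000 mg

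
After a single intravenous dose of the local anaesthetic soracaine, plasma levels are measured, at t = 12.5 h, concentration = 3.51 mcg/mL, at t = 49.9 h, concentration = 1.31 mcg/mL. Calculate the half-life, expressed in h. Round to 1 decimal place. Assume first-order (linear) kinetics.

k = ln(C₁/C₂) / (t₂ − t₁) = ln(3.51/1.31) / (49.9 − 12.5)
  = 0.9856 / 37.40 = 0.02635 h⁻¹
t½ = ln2 / k = 0.693147 / 0.02635 = 26.31 h

26.3 h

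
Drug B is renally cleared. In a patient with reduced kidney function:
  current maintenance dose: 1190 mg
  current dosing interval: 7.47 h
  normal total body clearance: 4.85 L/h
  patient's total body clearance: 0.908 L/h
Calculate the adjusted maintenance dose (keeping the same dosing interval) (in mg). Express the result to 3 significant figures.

223 mg

To keep the same average steady-state level, dosing rate must scale with clearance.
CL ratio = 0.908 / 4.85 = 0.1872
New dose (same interval) = 1190 × 0.1872 = 222.8 mg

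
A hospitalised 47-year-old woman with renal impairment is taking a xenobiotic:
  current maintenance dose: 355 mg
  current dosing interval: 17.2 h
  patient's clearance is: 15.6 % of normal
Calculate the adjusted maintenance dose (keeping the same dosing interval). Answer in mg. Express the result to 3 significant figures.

To keep the same average steady-state level, dosing rate must scale with clearance.
CL ratio = 15.6 / 100 = 0.1560
New dose (same interval) = 355 × 0.1560 = 55.38 mg

55.4 mg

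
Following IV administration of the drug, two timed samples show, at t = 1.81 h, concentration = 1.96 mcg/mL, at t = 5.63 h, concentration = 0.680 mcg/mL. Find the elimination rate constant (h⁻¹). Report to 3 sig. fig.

k = ln(C₁/C₂) / (t₂ − t₁) = ln(1.96/0.680) / (5.63 − 1.81)
  = 1.059 / 3.820 = 0.2772 h⁻¹

0.277 h⁻¹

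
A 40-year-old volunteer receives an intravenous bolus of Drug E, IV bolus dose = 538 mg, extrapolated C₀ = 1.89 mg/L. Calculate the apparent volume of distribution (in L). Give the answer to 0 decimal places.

Vd = Dose / C₀ = 538.0 / 1.89 = 284.7 L

285 L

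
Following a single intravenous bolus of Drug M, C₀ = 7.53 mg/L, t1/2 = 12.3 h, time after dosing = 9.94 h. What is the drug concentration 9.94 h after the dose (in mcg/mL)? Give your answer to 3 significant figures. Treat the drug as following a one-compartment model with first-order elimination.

4.30 mcg/mL

k = ln2 / t½ = 0.693147 / 12.3 = 0.05635 h⁻¹
C = C₀ · e^(−k·t) = 7.530 × e^(−0.05635 × 9.94)
  = 7.530 × 0.5711 = 4.300 mg/L
(4.300 mg/L = 4.300 mcg/mL)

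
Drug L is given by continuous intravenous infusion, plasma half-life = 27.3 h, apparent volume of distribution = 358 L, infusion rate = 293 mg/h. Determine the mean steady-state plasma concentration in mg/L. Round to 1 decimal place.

32.2 mg/L

k = ln2 / t½ = 0.693147 / 27.3 = 0.02539 h⁻¹
CL = k × Vd = 0.02539 × 358 = 9.090 L/h
At steady state Css = R₀ / CL = 293 / 9.090 = 32.23 mg/L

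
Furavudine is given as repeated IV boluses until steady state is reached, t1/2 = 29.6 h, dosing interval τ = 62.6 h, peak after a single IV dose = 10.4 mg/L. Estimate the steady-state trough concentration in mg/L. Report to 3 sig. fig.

k = ln2 / t½ = 0.693147 / 29.6 = 0.02342 h⁻¹
e^(−kτ) = e^(−0.02342 × 62.6) = 0.2308
Accumulation ratio R = 1 / (1 − e^(−kτ)) = 1 / (1 − 0.2308) = 1.300
Steady-state trough = C₀ × R × e^(−kτ) = 10.4 × 1.300 × 0.2308 = 3.120 mg/L

3.12 mg/L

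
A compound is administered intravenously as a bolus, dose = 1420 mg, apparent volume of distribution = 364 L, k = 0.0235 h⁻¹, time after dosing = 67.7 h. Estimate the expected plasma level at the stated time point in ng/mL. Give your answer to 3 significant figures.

795 ng/mL

C₀ = Dose / Vd = 1420 / 364 = 3.901 mg/L
C = C₀ · e^(−k·t) = 3.901 × e^(−0.02350 × 67.7)
  = 3.901 × 0.2037 = 0.7946 mg/L
Convert: 0.7946 mg/L × 1000 = 794.6 ng/mL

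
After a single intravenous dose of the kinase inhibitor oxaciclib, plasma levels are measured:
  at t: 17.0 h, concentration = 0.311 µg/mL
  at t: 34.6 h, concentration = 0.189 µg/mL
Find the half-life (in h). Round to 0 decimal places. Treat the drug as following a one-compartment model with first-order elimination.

k = ln(C₁/C₂) / (t₂ − t₁) = ln(0.311/0.189) / (34.6 − 17.0)
  = 0.4980 / 17.60 = 0.02830 h⁻¹
t½ = ln2 / k = 0.693147 / 0.02830 = 24.49 h

24 h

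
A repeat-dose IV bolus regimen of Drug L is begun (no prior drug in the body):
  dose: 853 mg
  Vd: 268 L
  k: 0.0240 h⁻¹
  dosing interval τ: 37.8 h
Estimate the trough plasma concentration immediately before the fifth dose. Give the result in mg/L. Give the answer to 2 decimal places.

C₀ per dose = Dose / Vd = 853 / 268 = 3.183 mg/L
Fraction remaining after one interval: r = e^(−kτ) = e^(−0.02400 × 37.8) = 0.4037
Before dose 5, 4 doses have been given (aged 1τ, 2τ, 3τ, 4τ).
C_trough = C₀ × (r + r² + … + r^4) = C₀ × r(1−r^4)/(1−r)
        = 3.183 × 0.4037 × (1 − 0.02656) / (1 − 0.4037) = 2.098 mg/L

2.10 mg/L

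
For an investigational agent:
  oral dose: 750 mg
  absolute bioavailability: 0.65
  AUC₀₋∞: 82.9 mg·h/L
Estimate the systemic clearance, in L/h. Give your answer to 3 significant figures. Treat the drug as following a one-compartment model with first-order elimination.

5.88 L/h

CL = F·Dose / AUC = 0.65 × 750 / 82.9 = 5.881 L/h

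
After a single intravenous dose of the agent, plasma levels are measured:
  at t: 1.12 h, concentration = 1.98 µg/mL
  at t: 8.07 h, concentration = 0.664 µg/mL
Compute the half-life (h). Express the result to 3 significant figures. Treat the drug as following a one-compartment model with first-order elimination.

4.41 h

k = ln(C₁/C₂) / (t₂ − t₁) = ln(1.98/0.664) / (8.07 − 1.12)
  = 1.093 / 6.950 = 0.1573 h⁻¹
t½ = ln2 / k = 0.693147 / 0.1573 = 4.407 h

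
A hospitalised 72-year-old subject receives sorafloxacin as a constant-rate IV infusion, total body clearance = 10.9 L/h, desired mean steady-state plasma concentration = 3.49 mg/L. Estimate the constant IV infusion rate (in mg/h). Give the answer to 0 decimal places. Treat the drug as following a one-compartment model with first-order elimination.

At steady state, infusion rate R₀ = Css × CL = 3.49 × 10.90 = 38.04 mg/h

38 mg/h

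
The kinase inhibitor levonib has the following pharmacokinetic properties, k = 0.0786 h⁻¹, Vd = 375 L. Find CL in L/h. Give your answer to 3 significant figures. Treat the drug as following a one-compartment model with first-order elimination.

29.5 L/h

CL = k × Vd = 0.0786 × 375 = 29.48 L/h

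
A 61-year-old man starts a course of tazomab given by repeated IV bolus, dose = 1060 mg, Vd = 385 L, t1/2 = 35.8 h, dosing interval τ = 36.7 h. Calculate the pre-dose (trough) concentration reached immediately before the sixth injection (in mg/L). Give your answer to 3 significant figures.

C₀ per dose = Dose / Vd = 1060 / 385 = 2.753 mg/L
k = ln2 / t½ = 0.693147 / 35.8 = 0.01936 h⁻¹
Fraction remaining after one interval: r = e^(−kτ) = e^(−0.01936 × 36.7) = 0.4914
Before dose 6, 5 doses have been given (aged 1τ, 2τ, 3τ, 4τ, 5τ).
C_trough = C₀ × (r + r² + … + r^5) = C₀ × r(1−r^5)/(1−r)
        = 2.753 × 0.4914 × (1 − 0.02865) / (1 − 0.4914) = 2.584 mg/L

2.58 mg/L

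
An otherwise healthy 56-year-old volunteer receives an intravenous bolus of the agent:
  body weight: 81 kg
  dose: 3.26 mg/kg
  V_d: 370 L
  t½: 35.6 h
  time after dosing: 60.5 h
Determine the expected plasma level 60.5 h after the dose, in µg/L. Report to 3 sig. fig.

220 µg/L

Total dose = 3.26 × 81 = 264.1 mg
C₀ = Dose / Vd = 264.1 / 370 = 0.7138 mg/L
k = ln2 / t½ = 0.693147 / 35.6 = 0.01947 h⁻¹
C = C₀ · e^(−k·t) = 0.7138 × e^(−0.01947 × 60.5)
  = 0.7138 × 0.3079 = 0.2198 mg/L
Convert: 0.2198 mg/L × 1000 = 219.8 µg/L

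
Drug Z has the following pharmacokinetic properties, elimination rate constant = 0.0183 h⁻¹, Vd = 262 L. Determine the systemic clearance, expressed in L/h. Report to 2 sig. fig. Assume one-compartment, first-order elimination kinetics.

CL = k × Vd = 0.0183 × 262 = 4.795 L/h

4.8 L/h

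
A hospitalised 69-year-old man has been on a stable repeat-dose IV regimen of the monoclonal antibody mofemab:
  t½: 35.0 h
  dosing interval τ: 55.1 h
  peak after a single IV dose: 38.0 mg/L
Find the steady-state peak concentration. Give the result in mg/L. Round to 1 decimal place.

57.2 mg/L

k = ln2 / t½ = 0.693147 / 35.0 = 0.01980 h⁻¹
e^(−kτ) = e^(−0.01980 × 55.1) = 0.3359
Accumulation ratio R = 1 / (1 − e^(−kτ)) = 1 / (1 − 0.3359) = 1.506
Steady-state peak = C₀ × R = 38.0 × 1.506 = 57.23 mg/L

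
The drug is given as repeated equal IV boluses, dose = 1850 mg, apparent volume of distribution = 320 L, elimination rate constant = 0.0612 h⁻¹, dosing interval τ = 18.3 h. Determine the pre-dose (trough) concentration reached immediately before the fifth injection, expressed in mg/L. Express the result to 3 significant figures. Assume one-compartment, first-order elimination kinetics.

2.77 mg/L

C₀ per dose = Dose / Vd = 1850 / 320 = 5.781 mg/L
Fraction remaining after one interval: r = e^(−kτ) = e^(−0.06120 × 18.3) = 0.3263
Before dose 5, 4 doses have been given (aged 1τ, 2τ, 3τ, 4τ).
C_trough = C₀ × (r + r² + … + r^4) = C₀ × r(1−r^4)/(1−r)
        = 5.781 × 0.3263 × (1 − 0.01134) / (1 − 0.3263) = 2.768 mg/L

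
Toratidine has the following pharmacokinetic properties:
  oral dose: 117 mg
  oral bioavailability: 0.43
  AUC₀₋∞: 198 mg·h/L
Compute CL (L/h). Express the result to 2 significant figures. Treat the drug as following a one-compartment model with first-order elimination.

CL = F·Dose / AUC = 0.43 × 117 / 198 = 0.2541 L/h

0.25 L/h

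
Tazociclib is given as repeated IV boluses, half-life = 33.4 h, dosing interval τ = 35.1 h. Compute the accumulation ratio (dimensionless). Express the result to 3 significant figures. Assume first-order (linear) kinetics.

1.93

k = ln2 / t½ = 0.693147 / 33.4 = 0.02075 h⁻¹
e^(−kτ) = e^(−0.02075 × 35.1) = 0.4827
Accumulation ratio R = 1 / (1 − e^(−kτ)) = 1 / (1 − 0.4827) = 1.933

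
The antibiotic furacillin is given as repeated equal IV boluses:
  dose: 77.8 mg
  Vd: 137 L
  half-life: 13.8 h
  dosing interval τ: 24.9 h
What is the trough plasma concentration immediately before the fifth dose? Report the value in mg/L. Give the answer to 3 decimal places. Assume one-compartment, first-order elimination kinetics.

0.226 mg/L

C₀ per dose = Dose / Vd = 77.8 / 137 = 0.5679 mg/L
k = ln2 / t½ = 0.693147 / 13.8 = 0.05023 h⁻¹
Fraction remaining after one interval: r = e^(−kτ) = e^(−0.05023 × 24.9) = 0.2863
Before dose 5, 4 doses have been given (aged 1τ, 2τ, 3τ, 4τ).
C_trough = C₀ × (r + r² + … + r^4) = C₀ × r(1−r^4)/(1−r)
        = 0.5679 × 0.2863 × (1 − 0.006719) / (1 − 0.2863) = 0.2263 mg/L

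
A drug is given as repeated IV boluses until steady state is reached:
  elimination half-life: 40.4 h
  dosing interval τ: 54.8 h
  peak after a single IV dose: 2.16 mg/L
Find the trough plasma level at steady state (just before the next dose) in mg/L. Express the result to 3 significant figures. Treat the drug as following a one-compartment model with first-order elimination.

1.38 mg/L

k = ln2 / t½ = 0.693147 / 40.4 = 0.01716 h⁻¹
e^(−kτ) = e^(−0.01716 × 54.8) = 0.3905
Accumulation ratio R = 1 / (1 − e^(−kτ)) = 1 / (1 − 0.3905) = 1.641
Steady-state trough = C₀ × R × e^(−kτ) = 2.16 × 1.641 × 0.3905 = 1.384 mg/L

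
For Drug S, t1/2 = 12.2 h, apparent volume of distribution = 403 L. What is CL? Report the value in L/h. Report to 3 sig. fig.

22.9 L/h

k = ln2 / t½ = 0.693147 / 12.2 = 0.05682 h⁻¹
CL = k × Vd = 0.05682 × 403 = 22.90 L/h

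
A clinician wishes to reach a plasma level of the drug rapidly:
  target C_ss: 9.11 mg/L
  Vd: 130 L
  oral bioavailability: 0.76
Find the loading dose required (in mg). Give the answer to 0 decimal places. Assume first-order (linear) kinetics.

1558 mg

LD = Css × Vd / F = 9.11 × 130 / 0.76 = 1558 mg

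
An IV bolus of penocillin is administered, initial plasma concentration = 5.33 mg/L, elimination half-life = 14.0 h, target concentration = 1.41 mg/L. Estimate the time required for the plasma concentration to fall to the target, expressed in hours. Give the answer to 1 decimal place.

26.9 h

k = ln2 / t½ = 0.693147 / 14.0 = 0.04951 h⁻¹
t = ln(C₀ / C) / k = ln(5.330 / 1.41) / 0.04951
  = ln(3.780) / 0.04951 = 1.330 / 0.04951 = 26.86 h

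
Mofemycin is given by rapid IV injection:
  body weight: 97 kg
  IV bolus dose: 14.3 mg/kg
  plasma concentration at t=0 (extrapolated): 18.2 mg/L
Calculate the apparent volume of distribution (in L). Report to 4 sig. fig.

76.21 L

Dose = 14.3 × 97 = 1387 mg
Vd = Dose / C₀ = 1387 / 18.2 = 76.21 L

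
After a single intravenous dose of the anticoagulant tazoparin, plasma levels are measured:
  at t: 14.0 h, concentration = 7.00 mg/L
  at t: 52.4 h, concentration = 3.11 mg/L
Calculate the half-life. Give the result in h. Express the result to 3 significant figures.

k = ln(C₁/C₂) / (t₂ − t₁) = ln(7.00/3.11) / (52.4 − 14.0)
  = 0.8113 / 38.40 = 0.02113 h⁻¹
t½ = ln2 / k = 0.693147 / 0.02113 = 32.80 h

32.8 h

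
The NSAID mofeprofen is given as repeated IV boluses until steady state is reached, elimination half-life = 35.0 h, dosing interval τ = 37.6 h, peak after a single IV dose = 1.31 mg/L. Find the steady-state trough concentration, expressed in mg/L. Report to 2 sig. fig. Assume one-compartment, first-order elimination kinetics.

k = ln2 / t½ = 0.693147 / 35.0 = 0.01980 h⁻¹
e^(−kτ) = e^(−0.01980 × 37.6) = 0.4750
Accumulation ratio R = 1 / (1 − e^(−kτ)) = 1 / (1 − 0.4750) = 1.905
Steady-state trough = C₀ × R × e^(−kτ) = 1.31 × 1.905 × 0.4750 = 1.185 mg/L

1.2 mg/L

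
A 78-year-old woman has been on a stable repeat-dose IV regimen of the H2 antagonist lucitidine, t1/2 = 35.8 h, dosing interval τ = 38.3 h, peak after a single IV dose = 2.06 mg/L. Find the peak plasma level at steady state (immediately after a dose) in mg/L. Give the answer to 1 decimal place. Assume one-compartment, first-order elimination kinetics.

k = ln2 / t½ = 0.693147 / 35.8 = 0.01936 h⁻¹
e^(−kτ) = e^(−0.01936 × 38.3) = 0.4764
Accumulation ratio R = 1 / (1 − e^(−kτ)) = 1 / (1 − 0.4764) = 1.910
Steady-state peak = C₀ × R = 2.06 × 1.910 = 3.935 mg/L

3.9 mg/L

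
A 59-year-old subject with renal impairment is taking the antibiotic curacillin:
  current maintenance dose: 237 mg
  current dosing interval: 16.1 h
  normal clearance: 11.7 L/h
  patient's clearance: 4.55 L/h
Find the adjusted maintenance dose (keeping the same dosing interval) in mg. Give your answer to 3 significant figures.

To keep the same average steady-state level, dosing rate must scale with clearance.
CL ratio = 4.55 / 11.7 = 0.3889
New dose (same interval) = 237 × 0.3889 = 92.17 mg

92.2 mg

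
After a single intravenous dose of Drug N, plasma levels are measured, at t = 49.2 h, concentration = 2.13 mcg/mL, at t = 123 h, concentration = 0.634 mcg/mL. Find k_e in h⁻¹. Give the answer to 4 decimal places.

k = ln(C₁/C₂) / (t₂ − t₁) = ln(2.13/0.634) / (123 − 49.2)
  = 1.212 / 73.80 = 0.01642 h⁻¹

0.0164 h⁻¹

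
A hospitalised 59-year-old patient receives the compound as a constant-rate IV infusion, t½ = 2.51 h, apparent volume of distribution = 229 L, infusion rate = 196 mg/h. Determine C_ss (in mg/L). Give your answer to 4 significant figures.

3.099 mg/L

k = ln2 / t½ = 0.693147 / 2.51 = 0.2762 h⁻¹
CL = k × Vd = 0.2762 × 229 = 63.25 L/h
At steady state Css = R₀ / CL = 196 / 63.25 = 3.099 mg/L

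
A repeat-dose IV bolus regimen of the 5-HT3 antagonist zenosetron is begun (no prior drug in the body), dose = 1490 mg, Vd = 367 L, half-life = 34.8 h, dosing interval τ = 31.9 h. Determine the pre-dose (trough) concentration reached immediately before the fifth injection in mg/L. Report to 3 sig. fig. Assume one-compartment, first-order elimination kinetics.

4.21 mg/L

C₀ per dose = Dose / Vd = 1490 / 367 = 4.060 mg/L
k = ln2 / t½ = 0.693147 / 34.8 = 0.01992 h⁻¹
Fraction remaining after one interval: r = e^(−kτ) = e^(−0.01992 × 31.9) = 0.5297
Before dose 5, 4 doses have been given (aged 1τ, 2τ, 3τ, 4τ).
C_trough = C₀ × (r + r² + … + r^4) = C₀ × r(1−r^4)/(1−r)
        = 4.060 × 0.5297 × (1 − 0.07873) / (1 − 0.5297) = 4.213 mg/L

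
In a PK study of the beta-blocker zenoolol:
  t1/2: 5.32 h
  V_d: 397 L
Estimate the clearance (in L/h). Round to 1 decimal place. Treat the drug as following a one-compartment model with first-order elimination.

k = ln2 / t½ = 0.693147 / 5.32 = 0.1303 h⁻¹
CL = k × Vd = 0.1303 × 397 = 51.73 L/h

51.7 L/h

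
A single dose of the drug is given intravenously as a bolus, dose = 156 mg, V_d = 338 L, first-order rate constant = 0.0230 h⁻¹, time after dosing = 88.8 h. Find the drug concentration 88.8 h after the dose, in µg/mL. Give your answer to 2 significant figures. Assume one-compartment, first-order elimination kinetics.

0.060 µg/mL

C₀ = Dose / Vd = 156.0 / 338 = 0.4615 mg/L
C = C₀ · e^(−k·t) = 0.4615 × e^(−0.02300 × 88.8)
  = 0.4615 × 0.1297 = 0.05986 mg/L
(0.05986 mg/L = 0.05986 µg/mL)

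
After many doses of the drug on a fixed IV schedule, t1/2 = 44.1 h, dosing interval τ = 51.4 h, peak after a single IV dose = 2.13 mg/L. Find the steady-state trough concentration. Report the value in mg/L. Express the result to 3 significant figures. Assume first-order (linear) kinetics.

k = ln2 / t½ = 0.693147 / 44.1 = 0.01572 h⁻¹
e^(−kτ) = e^(−0.01572 × 51.4) = 0.4457
Accumulation ratio R = 1 / (1 − e^(−kτ)) = 1 / (1 − 0.4457) = 1.804
Steady-state trough = C₀ × R × e^(−kτ) = 2.13 × 1.804 × 0.4457 = 1.713 mg/L

1.71 mg/L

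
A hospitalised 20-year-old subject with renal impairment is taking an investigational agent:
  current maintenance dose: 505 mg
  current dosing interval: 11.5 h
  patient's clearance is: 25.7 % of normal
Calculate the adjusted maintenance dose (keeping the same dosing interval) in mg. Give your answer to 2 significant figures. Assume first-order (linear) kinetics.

To keep the same average steady-state level, dosing rate must scale with clearance.
CL ratio = 25.7 / 100 = 0.2570
New dose (same interval) = 505 × 0.2570 = 129.8 mg

130 mg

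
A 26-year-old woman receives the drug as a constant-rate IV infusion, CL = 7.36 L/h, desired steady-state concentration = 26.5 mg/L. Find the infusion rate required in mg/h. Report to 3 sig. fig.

At steady state, infusion rate R₀ = Css × CL = 26.5 × 7.360 = 195.0 mg/h

195 mg/h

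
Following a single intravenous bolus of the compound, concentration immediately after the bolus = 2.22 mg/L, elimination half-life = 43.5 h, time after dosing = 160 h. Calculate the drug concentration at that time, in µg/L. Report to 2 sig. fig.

170 µg/L

k = ln2 / t½ = 0.693147 / 43.5 = 0.01593 h⁻¹
C = C₀ · e^(−k·t) = 2.220 × e^(−0.01593 × 160)
  = 2.220 × 0.07818 = 0.1736 mg/L
Convert: 0.1736 mg/L × 1000 = 173.6 µg/L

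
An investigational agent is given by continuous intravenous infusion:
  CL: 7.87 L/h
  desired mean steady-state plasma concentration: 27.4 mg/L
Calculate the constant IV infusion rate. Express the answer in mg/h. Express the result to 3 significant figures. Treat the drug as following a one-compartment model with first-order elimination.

216 mg/h

At steady state, infusion rate R₀ = Css × CL = 27.4 × 7.870 = 215.6 mg/h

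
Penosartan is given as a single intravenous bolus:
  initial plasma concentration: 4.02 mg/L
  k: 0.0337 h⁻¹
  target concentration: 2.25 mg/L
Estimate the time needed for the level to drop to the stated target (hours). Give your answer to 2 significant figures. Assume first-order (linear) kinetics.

17 h

t = ln(C₀ / C) / k = ln(4.020 / 2.25) / 0.03370
  = ln(1.787) / 0.03370 = 0.5805 / 0.03370 = 17.23 h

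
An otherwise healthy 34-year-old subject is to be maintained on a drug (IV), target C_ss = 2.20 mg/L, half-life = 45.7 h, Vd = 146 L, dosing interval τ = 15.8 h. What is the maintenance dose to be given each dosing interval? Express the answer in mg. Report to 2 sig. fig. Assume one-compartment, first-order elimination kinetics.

k = ln2 / t½ = 0.693147 / 45.7 = 0.01517 h⁻¹
CL = k × Vd = 0.01517 × 146 = 2.215 L/h
At steady state, Dose/τ = Css × CL.
Dose = Css × CL × τ = 2.20 × 2.215 × 15.8 = 76.99 mg

77 mg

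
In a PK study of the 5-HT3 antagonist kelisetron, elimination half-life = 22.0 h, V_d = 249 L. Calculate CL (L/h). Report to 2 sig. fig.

7.8 L/h

k = ln2 / t½ = 0.693147 / 22.0 = 0.03151 h⁻¹
CL = k × Vd = 0.03151 × 249 = 7.846 L/h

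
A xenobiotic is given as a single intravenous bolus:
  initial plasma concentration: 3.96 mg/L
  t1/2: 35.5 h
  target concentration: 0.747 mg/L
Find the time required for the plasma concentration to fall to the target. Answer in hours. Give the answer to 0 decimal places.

85 h

k = ln2 / t½ = 0.693147 / 35.5 = 0.01953 h⁻¹
t = ln(C₀ / C) / k = ln(3.960 / 0.747) / 0.01953
  = ln(5.301) / 0.01953 = 1.668 / 0.01953 = 85.41 h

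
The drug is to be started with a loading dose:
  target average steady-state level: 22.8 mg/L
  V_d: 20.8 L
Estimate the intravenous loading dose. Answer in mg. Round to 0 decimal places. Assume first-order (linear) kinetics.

LD = Css × Vd = 22.8 × 20.8 = 474.2 mg

474 mg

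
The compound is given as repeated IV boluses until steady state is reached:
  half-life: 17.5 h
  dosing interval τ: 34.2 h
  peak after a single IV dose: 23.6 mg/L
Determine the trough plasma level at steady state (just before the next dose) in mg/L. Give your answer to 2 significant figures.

8.2 mg/L

k = ln2 / t½ = 0.693147 / 17.5 = 0.03961 h⁻¹
e^(−kτ) = e^(−0.03961 × 34.2) = 0.2580
Accumulation ratio R = 1 / (1 − e^(−kτ)) = 1 / (1 − 0.2580) = 1.348
Steady-state trough = C₀ × R × e^(−kτ) = 23.6 × 1.348 × 0.2580 = 8.208 mg/L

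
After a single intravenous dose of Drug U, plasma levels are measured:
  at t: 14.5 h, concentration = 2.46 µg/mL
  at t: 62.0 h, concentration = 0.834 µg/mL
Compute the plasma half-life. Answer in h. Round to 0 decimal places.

30 h

k = ln(C₁/C₂) / (t₂ − t₁) = ln(2.46/0.834) / (62.0 − 14.5)
  = 1.082 / 47.50 = 0.02278 h⁻¹
t½ = ln2 / k = 0.693147 / 0.02278 = 30.43 h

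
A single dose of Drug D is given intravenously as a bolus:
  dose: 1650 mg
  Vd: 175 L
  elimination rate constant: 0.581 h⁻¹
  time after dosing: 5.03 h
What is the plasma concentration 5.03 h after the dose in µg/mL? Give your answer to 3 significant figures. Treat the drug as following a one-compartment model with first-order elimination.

0.507 µg/mL

C₀ = Dose / Vd = 1650 / 175 = 9.429 mg/L
C = C₀ · e^(−k·t) = 9.429 × e^(−0.5810 × 5.03)
  = 9.429 × 0.05380 = 0.5073 mg/L
(0.5073 mg/L = 0.5073 µg/mL)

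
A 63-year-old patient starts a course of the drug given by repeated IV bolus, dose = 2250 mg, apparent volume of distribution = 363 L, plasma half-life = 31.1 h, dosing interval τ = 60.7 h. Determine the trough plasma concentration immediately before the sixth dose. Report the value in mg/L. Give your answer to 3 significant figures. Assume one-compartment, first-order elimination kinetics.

2.16 mg/L

C₀ per dose = Dose / Vd = 2250 / 363 = 6.198 mg/L
k = ln2 / t½ = 0.693147 / 31.1 = 0.02229 h⁻¹
Fraction remaining after one interval: r = e^(−kτ) = e^(−0.02229 × 60.7) = 0.2585
Before dose 6, 5 doses have been given (aged 1τ, 2τ, 3τ, 4τ, 5τ).
C_trough = C₀ × (r + r² + … + r^5) = C₀ × r(1−r^5)/(1−r)
        = 6.198 × 0.2585 × (1 − 0.001154) / (1 − 0.2585) = 2.158 mg/L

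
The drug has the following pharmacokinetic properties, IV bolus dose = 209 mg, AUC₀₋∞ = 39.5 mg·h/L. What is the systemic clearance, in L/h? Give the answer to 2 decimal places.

5.29 L/h

CL = Dose / AUC = 209 / 39.5 = 5.291 L/h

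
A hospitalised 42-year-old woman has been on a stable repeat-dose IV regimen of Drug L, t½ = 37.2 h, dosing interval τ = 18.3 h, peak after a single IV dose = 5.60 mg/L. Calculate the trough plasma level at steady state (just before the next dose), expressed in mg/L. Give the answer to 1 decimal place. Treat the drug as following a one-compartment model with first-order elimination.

13.8 mg/L

k = ln2 / t½ = 0.693147 / 37.2 = 0.01863 h⁻¹
e^(−kτ) = e^(−0.01863 × 18.3) = 0.7111
Accumulation ratio R = 1 / (1 − e^(−kτ)) = 1 / (1 − 0.7111) = 3.461
Steady-state trough = C₀ × R × e^(−kτ) = 5.60 × 3.461 × 0.7111 = 13.78 mg/L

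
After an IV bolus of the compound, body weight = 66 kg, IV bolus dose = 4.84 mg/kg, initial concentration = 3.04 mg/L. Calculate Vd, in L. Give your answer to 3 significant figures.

Dose = 4.84 × 66 = 319.4 mg
Vd = Dose / C₀ = 319.4 / 3.04 = 105.1 L

105 L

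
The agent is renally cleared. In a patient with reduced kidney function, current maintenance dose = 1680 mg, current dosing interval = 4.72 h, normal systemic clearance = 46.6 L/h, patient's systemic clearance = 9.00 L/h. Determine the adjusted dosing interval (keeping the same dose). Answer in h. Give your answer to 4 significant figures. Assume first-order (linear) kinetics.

24.44 h

To keep the same average steady-state level, dosing rate must scale with clearance.
CL ratio = 9.00 / 46.6 = 0.1931
New interval (same dose) = 4.72 / 0.1931 = 24.44 h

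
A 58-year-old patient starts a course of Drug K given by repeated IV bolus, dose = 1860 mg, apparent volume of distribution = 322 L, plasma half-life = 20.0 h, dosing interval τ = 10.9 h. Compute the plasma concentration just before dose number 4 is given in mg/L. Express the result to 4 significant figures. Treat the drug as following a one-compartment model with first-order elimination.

8.532 mg/L

C₀ per dose = Dose / Vd = 1860 / 322 = 5.776 mg/L
k = ln2 / t½ = 0.693147 / 20.0 = 0.03466 h⁻¹
Fraction remaining after one interval: r = e^(−kτ) = e^(−0.03466 × 10.9) = 0.6854
Before dose 4, 3 doses have been given (aged 1τ, 2τ, 3τ).
C_trough = C₀ × (r + r² + … + r^3) = C₀ × r(1−r^3)/(1−r)
        = 5.776 × 0.6854 × (1 − 0.3220) / (1 − 0.6854) = 8.532 mg/L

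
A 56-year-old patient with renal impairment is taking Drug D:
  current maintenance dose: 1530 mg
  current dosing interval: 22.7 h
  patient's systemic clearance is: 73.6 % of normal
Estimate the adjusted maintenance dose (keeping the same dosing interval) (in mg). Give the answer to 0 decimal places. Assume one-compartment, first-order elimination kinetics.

To keep the same average steady-state level, dosing rate must scale with clearance.
CL ratio = 73.6 / 100 = 0.7360
New dose (same interval) = 1530 × 0.7360 = 1126 mg

1126 mg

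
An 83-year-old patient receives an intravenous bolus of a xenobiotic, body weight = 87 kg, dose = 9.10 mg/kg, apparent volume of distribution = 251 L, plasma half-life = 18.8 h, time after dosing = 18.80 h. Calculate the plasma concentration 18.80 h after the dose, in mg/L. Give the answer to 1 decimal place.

1.6 mg/L

Total dose = 9.10 × 87 = 791.7 mg
C₀ = Dose / Vd = 791.7 / 251 = 3.154 mg/L
k = ln2 / t½ = 0.693147 / 18.8 = 0.03687 h⁻¹
t / t½ = 18.80 / 18.8 = 1 half-lives
C = C₀ × (1/2)^1 = 3.154 × 0.5000 = 1.577 mg/L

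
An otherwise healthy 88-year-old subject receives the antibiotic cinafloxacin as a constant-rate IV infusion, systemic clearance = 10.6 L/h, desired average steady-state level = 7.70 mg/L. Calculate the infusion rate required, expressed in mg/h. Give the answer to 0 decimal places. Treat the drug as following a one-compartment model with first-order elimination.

At steady state, infusion rate R₀ = Css × CL = 7.70 × 10.60 = 81.62 mg/h

82 mg/h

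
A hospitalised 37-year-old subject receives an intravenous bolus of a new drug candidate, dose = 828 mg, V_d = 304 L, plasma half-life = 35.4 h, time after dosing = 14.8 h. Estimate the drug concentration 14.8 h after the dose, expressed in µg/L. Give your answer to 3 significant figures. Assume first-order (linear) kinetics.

C₀ = Dose / Vd = 828.0 / 304 = 2.724 mg/L
k = ln2 / t½ = 0.693147 / 35.4 = 0.01958 h⁻¹
C = C₀ · e^(−k·t) = 2.724 × e^(−0.01958 × 14.8)
  = 2.724 × 0.7484 = 2.039 mg/L
Convert: 2.039 mg/L × 1000 = 2039 µg/L

2040 µg/L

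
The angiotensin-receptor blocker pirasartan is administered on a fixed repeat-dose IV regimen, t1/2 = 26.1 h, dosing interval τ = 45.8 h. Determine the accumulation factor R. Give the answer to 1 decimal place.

1.4

k = ln2 / t½ = 0.693147 / 26.1 = 0.02656 h⁻¹
e^(−kτ) = e^(−0.02656 × 45.8) = 0.2963
Accumulation ratio R = 1 / (1 − e^(−kτ)) = 1 / (1 − 0.2963) = 1.421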